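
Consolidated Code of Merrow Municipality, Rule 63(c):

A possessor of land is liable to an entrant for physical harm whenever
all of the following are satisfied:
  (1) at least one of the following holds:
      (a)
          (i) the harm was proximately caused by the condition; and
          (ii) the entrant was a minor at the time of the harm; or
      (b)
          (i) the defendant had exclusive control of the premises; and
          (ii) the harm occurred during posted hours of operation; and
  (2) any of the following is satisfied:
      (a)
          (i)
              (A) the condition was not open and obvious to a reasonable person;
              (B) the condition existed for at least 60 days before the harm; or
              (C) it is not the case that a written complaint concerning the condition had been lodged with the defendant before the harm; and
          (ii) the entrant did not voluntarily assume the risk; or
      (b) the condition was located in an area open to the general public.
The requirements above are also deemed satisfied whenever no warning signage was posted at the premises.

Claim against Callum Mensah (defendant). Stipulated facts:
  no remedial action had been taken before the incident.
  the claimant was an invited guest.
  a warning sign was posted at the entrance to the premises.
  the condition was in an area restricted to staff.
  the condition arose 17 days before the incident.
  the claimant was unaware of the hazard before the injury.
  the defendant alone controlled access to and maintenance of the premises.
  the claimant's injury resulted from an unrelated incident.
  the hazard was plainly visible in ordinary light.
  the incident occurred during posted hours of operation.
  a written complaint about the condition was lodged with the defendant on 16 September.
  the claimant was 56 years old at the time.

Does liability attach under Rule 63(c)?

No — not liable.

(i) proximate cause — not satisfied.
(ii) entrant a minor — not satisfied.
So (a) is not satisfied (F AND F).
(i) exclusive control — holds.
(ii) during posted hours — met.
(b) = T AND T = true.
(1): F OR T → true.
(A) not open/obvious — fails.
(B) condition ≥60 days old — not satisfied.
(C) not (complaint lodged) — not satisfied.
So (i) is not satisfied (F OR F OR F).
(ii) no assumed risk — satisfied.
(a) = F AND T = false.
(b) public area — fails.
So (2) is not satisfied (F OR F).
So Overall is not satisfied (T AND F).
Exception (no signage posted) — not satisfied.
Result: main false OR exception false → false.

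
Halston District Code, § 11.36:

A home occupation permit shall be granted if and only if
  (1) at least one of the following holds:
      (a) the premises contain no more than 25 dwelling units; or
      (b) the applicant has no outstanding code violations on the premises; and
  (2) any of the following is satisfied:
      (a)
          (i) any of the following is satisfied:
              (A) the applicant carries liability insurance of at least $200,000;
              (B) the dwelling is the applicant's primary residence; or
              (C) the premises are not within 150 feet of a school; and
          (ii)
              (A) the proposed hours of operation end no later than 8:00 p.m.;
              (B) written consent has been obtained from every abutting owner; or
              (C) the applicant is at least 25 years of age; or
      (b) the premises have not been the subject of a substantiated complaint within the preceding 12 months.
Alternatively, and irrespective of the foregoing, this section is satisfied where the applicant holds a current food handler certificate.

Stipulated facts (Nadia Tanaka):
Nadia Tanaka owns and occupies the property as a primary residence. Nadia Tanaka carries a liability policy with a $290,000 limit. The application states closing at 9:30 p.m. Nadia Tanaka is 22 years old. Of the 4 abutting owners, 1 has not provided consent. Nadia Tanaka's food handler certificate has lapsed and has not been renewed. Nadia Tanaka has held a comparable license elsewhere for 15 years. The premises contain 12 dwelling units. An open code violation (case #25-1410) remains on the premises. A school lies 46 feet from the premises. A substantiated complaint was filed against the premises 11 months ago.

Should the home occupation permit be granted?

(a) ≤ 25 units — holds.
(b) no code violations — not satisfied.
(1) = T OR F = true.
(A) insurance ≥ $200,000 — holds.
(B) primary residence — holds.
(C) ≥150 ft from school — not satisfied.
(i) = T OR T OR F = true.
(A) closes by 8 p.m. — fails.
(B) all abutters consent — not satisfied.
(C) age ≥ 25 — not met.
(ii): F OR F OR F → false.
(a): T AND F → false.
(b) no complaint in 12 mo. — fails.
So (2) is not satisfied (F OR F).
Overall: T AND F → false.
Exception (food handler cert.) — not satisfied.
Result: main false OR exception false → false.

No — denied.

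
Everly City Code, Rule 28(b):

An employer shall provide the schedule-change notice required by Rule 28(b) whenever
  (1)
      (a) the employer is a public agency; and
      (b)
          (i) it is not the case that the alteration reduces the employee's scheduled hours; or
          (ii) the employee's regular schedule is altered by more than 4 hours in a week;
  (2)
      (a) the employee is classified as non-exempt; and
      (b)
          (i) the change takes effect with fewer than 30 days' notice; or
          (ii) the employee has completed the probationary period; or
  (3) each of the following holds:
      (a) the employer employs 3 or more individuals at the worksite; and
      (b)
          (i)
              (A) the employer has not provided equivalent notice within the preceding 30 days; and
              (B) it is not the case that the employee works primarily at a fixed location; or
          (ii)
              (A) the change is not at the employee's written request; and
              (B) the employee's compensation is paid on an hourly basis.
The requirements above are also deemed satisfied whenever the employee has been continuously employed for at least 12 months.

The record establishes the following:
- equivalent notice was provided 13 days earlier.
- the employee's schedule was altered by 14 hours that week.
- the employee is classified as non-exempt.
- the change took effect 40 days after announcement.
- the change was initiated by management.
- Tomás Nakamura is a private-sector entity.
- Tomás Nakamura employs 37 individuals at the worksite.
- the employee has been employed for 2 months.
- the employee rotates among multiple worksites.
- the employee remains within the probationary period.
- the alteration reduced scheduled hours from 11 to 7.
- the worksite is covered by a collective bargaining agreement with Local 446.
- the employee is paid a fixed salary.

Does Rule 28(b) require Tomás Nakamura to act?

No — not required.

(a) public agency — fails.
(i) not (hours reduced) — not satisfied.
(ii) schedule shift > 4h — met.
(b) = F OR T = true.
(1): F AND T → false.
(a) non-exempt — met.
(i) < 30 days' notice — not satisfied.
(ii) past probation — not met.
So (b) is not satisfied (F OR F).
So (2) is not satisfied (T AND F).
(a) ≥ 3 at site — satisfied.
(A) no recent notice — not met.
(B) not (fixed location) — satisfied.
(i): F AND T → false.
(A) not employee-requested — satisfied.
(B) hourly-paid — fails.
(ii) = T AND F = false.
So (b) is not satisfied (F OR F).
(3) = T AND F = false.
Overall: F OR F OR F → false.
Exception (tenure ≥ 12 mo.) — not satisfied.
Result: main false OR exception false → false.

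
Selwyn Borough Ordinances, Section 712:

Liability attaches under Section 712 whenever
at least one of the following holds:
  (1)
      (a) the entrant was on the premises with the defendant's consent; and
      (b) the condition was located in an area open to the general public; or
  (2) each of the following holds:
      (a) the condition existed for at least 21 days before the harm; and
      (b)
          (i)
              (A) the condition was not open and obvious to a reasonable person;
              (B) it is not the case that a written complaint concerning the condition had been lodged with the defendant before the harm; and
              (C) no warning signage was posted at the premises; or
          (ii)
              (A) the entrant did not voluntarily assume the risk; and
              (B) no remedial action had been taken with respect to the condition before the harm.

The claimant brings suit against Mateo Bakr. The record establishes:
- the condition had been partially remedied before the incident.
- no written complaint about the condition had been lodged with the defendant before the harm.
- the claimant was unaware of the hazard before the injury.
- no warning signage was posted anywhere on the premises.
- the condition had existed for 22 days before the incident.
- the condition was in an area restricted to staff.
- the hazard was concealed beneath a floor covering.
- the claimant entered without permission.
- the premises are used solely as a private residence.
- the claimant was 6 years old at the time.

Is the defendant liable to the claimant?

(a) consent to enter — not satisfied.
(b) public area — not met.
(1): F AND F → false.
(a) condition ≥21 days old — satisfied.
(A) not open/obvious — met.
(B) not (complaint lodged) — holds.
(C) no signage posted — satisfied.
So (i) is satisfied (T AND T AND T).
(A) no assumed risk — satisfied.
(B) no remedial action — not met.
So (ii) is not satisfied (T AND F).
(b): T OR F → true.
(2) = T AND T = true.
Overall: F OR T → true.

Yes — liable.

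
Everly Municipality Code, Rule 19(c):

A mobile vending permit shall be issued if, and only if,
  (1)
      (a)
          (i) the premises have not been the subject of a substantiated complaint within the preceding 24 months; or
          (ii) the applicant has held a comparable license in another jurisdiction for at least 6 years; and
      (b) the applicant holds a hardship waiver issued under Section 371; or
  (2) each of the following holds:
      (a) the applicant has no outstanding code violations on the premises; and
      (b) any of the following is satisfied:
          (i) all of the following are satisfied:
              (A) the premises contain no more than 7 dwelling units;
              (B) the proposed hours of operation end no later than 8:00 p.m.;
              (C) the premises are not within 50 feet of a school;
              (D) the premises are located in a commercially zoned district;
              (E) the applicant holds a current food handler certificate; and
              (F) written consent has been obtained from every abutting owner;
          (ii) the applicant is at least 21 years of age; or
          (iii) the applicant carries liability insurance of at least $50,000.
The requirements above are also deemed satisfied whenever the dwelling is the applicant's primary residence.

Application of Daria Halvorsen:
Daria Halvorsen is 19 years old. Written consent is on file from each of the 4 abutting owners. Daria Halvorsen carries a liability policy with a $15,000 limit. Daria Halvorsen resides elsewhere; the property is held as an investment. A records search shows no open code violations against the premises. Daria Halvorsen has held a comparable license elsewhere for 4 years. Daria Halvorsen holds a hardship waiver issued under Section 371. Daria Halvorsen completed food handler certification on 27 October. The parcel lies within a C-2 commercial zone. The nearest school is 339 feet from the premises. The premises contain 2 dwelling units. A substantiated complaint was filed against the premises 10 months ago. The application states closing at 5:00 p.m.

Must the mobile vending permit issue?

Yes — granted.

(i) no complaint in 24 mo. — not met.
(ii) prior license ≥ 6 yr — not met.
So (a) is not satisfied (F OR F).
(b) hardship waiver — holds.
So (1) is not satisfied (F AND T).
(a) no code violations — met.
(A) ≤ 7 units — met.
(B) closes by 8 p.m. — met.
(C) ≥50 ft from school — holds.
(D) commercially zoned — holds.
(E) food handler cert. — satisfied.
(F) all abutters consent — holds.
(i) = T AND T AND T AND T AND T AND T = true.
(ii) age ≥ 21 — not satisfied.
(iii) insurance ≥ $50,000 — not satisfied.
(b) = T OR F OR F = true.
(2) = T AND T = true.
Overall = F OR T = true.
Exception (primary residence) — not satisfied.
Result: main true OR exception false → true.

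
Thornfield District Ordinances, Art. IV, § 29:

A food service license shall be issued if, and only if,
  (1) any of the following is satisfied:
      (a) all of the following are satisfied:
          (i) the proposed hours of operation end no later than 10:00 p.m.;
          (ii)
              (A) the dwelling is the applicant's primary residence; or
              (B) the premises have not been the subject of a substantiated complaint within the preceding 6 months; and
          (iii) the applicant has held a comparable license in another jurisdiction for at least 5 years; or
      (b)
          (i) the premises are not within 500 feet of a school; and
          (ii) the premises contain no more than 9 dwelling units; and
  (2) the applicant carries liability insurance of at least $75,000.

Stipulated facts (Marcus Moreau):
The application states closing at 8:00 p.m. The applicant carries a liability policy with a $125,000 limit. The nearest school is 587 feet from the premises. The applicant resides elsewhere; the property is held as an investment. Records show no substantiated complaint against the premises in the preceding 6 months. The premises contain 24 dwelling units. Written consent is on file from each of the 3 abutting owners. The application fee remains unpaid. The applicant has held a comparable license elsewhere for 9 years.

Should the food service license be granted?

(i) closes by 10 p.m. — met.
(A) primary residence — not met.
(B) no complaint in 6 mo. — satisfied.
(ii) = F OR T = true.
(iii) prior license ≥ 5 yr — met.
(a): T AND T AND T → true.
(i) ≥500 ft from school — holds.
(ii) ≤ 9 units — not satisfied.
(b): T AND F → false.
(1) = T OR F = true.
(2) insurance ≥ $75,000 — holds.
So Overall is satisfied (T AND T).

Yes — granted.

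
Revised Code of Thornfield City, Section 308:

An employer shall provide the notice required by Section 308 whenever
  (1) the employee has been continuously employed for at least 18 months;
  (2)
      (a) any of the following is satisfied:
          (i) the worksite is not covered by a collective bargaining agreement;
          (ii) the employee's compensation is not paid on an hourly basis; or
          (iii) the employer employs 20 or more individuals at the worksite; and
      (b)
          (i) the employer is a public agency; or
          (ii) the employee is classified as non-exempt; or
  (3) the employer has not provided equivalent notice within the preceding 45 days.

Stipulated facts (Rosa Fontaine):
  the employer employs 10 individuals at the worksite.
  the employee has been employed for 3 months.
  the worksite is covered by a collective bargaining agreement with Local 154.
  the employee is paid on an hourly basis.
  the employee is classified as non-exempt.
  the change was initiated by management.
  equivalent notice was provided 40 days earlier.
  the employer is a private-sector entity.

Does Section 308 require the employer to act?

No — not required.

(1) tenure ≥ 18 mo. — not satisfied.
(i) no CBA — fails.
(ii) not (hourly-paid) — not met.
(iii) ≥ 20 at site — not met.
(a): F OR F OR F → false.
(i) public agency — fails.
(ii) non-exempt — holds.
(b): F OR T → true.
(2): F AND T → false.
(3) no recent notice — not met.
So Overall is not satisfied (F OR F OR F).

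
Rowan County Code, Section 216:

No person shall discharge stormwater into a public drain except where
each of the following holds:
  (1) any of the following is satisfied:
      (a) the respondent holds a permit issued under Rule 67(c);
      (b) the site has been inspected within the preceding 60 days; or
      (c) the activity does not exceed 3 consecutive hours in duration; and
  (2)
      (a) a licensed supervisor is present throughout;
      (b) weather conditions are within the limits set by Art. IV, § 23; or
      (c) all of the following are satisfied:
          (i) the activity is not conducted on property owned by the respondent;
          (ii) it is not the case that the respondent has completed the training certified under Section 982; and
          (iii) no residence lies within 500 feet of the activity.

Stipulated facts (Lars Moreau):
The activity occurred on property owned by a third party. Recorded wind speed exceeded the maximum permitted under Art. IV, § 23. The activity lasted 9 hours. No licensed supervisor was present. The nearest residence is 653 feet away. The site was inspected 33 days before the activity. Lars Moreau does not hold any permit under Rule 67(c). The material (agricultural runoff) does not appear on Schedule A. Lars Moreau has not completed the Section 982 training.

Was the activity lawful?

Yes — lawful.

(a) holds permit — not met.
(b) site inspected — met.
(c) ≤ 3 hrs duration — not satisfied.
So (1) is satisfied (F OR T OR F).
(a) supervisor present — not satisfied.
(b) weather ok — not met.
(i) not (own property) — holds.
(ii) not (training certified) — met.
(iii) no residence in 500 ft — satisfied.
(c): T AND T AND T → true.
(2): F OR F OR T → true.
Overall = T AND T = true.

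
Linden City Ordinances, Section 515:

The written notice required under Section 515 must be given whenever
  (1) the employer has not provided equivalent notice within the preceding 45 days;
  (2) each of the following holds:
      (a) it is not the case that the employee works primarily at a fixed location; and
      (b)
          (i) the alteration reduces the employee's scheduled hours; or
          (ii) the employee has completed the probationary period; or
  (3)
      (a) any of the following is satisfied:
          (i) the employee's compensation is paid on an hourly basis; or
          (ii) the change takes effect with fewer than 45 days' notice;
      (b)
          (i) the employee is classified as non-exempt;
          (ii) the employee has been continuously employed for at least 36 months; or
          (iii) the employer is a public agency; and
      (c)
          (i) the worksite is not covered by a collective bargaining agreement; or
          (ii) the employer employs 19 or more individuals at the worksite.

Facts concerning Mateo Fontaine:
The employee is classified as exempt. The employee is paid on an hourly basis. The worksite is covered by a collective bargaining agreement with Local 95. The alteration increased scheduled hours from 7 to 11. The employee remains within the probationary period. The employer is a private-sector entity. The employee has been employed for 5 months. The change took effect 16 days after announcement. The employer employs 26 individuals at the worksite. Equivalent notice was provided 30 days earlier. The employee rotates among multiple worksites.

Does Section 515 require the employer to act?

No — not required.

(1) no recent notice — not satisfied.
(a) not (fixed location) — met.
(i) hours reduced — not satisfied.
(ii) past probation — fails.
(b) = F OR F = false.
So (2) is not satisfied (T AND F).
(i) hourly-paid — holds.
(ii) < 45 days' notice — holds.
So (a) is satisfied (T OR T).
(i) non-exempt — not met.
(ii) tenure ≥ 36 mo. — not met.
(iii) public agency — not met.
(b) = F OR F OR F = false.
(i) no CBA — not met.
(ii) ≥ 19 at site — met.
(c): F OR T → true.
So (3) is not satisfied (T AND F AND T).
So Overall is not satisfied (F OR F OR F).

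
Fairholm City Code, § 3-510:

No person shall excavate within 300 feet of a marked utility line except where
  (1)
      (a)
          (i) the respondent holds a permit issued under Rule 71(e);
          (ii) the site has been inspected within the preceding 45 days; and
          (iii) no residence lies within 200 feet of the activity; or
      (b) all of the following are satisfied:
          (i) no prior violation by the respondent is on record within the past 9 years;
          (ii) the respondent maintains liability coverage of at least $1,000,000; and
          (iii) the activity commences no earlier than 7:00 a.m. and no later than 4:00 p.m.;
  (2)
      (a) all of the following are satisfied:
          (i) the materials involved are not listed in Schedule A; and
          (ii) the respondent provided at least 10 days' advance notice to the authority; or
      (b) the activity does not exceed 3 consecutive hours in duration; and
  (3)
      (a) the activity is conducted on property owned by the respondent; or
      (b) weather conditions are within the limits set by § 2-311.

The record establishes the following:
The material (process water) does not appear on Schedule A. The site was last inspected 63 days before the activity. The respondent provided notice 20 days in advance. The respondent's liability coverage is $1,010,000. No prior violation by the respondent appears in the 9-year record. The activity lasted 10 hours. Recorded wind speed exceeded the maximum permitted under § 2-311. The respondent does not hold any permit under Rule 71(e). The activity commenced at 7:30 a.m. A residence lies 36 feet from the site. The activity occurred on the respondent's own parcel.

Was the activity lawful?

(i) holds permit — not satisfied.
(ii) site inspected — not satisfied.
(iii) no residence in 200 ft — fails.
So (a) is not satisfied (F AND F AND F).
(i) no prior violation — holds.
(ii) coverage ≥ $1,000,000 — holds.
(iii) start within hours — holds.
(b) = T AND T AND T = true.
So (1) is satisfied (F OR T).
(i) not (Schedule A material) — met.
(ii) ≥10 days' notice — holds.
So (a) is satisfied (T AND T).
(b) ≤ 3 hrs duration — not satisfied.
(2) = T OR F = true.
(a) own property — satisfied.
(b) weather ok — fails.
So (3) is satisfied (T OR F).
Overall = T AND T AND T = true.

Yes — lawful.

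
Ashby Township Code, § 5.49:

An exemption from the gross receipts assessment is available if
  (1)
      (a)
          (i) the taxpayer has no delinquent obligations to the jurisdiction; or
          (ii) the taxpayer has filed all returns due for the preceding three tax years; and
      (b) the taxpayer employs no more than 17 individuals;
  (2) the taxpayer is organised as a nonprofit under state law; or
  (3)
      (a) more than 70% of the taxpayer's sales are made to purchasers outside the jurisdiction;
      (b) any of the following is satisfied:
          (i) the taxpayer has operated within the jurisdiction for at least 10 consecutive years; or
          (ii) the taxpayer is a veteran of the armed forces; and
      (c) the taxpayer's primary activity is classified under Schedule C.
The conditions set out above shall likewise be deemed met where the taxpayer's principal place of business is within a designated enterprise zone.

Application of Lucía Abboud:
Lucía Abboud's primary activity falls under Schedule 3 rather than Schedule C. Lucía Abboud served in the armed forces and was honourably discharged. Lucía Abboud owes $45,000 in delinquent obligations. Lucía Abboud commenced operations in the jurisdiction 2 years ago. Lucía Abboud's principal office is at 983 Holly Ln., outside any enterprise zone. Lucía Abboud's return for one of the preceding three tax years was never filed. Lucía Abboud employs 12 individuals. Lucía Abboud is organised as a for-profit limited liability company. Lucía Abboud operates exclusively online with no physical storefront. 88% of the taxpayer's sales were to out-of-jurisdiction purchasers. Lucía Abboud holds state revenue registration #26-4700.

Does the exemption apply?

(i) no delinquency — fails.
(ii) returns current — not met.
(a) = F OR F = false.
(b) ≤ 17 employees — holds.
(1): F AND T → false.
(2) nonprofit — not met.
(a) >70% out-of-jur. sales — holds.
(i) ≥ 10 yrs in jurisdiction — not satisfied.
(ii) veteran — satisfied.
(b): F OR T → true.
(c) Schedule C activity — not met.
So (3) is not satisfied (T AND T AND F).
Overall: F OR F OR F → false.
Exception (in enterprise zone) — not satisfied.
Result: main false OR exception false → false.

No — not exempt.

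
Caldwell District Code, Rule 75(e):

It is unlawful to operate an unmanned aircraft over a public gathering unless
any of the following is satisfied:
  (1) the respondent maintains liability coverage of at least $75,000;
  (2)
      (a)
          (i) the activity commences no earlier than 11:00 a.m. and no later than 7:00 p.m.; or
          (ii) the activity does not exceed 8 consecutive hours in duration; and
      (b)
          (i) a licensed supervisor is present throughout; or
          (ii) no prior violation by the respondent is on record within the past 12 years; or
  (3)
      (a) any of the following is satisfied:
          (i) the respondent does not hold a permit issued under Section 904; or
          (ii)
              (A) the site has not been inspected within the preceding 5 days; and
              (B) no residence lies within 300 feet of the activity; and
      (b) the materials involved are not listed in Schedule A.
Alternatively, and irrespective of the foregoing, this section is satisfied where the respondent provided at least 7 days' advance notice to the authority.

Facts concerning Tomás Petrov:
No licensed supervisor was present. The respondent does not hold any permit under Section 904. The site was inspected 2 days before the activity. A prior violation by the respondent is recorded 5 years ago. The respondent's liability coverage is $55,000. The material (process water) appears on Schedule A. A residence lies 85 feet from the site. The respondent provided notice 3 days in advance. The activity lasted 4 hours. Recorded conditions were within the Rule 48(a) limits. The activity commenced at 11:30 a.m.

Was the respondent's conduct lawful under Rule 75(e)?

(1) coverage ≥ $75,000 — not met.
(i) start within hours — satisfied.
(ii) ≤ 8 hrs duration — satisfied.
(a): T OR T → true.
(i) supervisor present — fails.
(ii) no prior violation — not met.
(b) = F OR F = false.
So (2) is not satisfied (T AND F).
(i) not (holds permit) — met.
(A) not (site inspected) — fails.
(B) no residence in 300 ft — not met.
So (ii) is not satisfied (F AND F).
(a) = T OR F = true.
(b) not (Schedule A material) — fails.
(3) = T AND F = false.
Overall: F OR F OR F → false.
Exception (≥7 days' notice) — not satisfied.
Result: main false OR exception false → false.

No — unlawful.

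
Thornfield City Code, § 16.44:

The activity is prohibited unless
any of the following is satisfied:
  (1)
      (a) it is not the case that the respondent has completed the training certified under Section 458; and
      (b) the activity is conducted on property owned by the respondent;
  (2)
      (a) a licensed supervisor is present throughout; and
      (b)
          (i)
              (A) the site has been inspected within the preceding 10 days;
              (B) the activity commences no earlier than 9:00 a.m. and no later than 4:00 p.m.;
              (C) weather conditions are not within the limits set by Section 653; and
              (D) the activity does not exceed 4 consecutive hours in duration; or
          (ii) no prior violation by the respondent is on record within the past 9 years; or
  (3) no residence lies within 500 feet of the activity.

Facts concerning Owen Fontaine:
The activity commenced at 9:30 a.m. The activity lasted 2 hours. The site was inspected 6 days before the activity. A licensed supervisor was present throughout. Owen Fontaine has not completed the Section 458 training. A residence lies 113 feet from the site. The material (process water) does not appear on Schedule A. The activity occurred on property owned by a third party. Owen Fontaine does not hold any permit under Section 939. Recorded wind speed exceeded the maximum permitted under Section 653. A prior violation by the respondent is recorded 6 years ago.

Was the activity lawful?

(a) not (training certified) — satisfied.
(b) own property — not met.
(1) = T AND F = false.
(a) supervisor present — met.
(A) site inspected — met.
(B) start within hours — satisfied.
(C) not (weather ok) — met.
(D) ≤ 4 hrs duration — met.
(i) = T AND T AND T AND T = true.
(ii) no prior violation — fails.
(b) = T OR F = true.
(2): T AND T → true.
(3) no residence in 500 ft — not met.
Overall: F OR T OR F → true.

Yes — lawful.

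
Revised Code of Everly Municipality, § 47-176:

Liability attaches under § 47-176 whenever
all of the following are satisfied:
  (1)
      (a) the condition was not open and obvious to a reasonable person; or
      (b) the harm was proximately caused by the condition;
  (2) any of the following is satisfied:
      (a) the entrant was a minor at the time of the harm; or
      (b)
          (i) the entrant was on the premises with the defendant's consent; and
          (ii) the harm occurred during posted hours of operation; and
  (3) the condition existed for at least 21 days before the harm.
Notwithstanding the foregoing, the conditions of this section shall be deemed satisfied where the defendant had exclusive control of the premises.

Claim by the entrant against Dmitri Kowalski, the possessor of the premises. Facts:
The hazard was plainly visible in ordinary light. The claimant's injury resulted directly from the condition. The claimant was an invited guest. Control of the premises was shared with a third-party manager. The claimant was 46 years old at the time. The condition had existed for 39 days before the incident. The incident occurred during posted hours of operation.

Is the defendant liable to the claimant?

(a) not open/obvious — fails.
(b) proximate cause — satisfied.
So (1) is satisfied (F OR T).
(a) entrant a minor — not satisfied.
(i) consent to enter — holds.
(ii) during posted hours — holds.
(b) = T AND T = true.
(2): F OR T → true.
(3) condition ≥21 days old — holds.
So Overall is satisfied (T AND T AND T).
Exception (exclusive control) — not satisfied.
Result: main true OR exception false → true.

Yes — liable.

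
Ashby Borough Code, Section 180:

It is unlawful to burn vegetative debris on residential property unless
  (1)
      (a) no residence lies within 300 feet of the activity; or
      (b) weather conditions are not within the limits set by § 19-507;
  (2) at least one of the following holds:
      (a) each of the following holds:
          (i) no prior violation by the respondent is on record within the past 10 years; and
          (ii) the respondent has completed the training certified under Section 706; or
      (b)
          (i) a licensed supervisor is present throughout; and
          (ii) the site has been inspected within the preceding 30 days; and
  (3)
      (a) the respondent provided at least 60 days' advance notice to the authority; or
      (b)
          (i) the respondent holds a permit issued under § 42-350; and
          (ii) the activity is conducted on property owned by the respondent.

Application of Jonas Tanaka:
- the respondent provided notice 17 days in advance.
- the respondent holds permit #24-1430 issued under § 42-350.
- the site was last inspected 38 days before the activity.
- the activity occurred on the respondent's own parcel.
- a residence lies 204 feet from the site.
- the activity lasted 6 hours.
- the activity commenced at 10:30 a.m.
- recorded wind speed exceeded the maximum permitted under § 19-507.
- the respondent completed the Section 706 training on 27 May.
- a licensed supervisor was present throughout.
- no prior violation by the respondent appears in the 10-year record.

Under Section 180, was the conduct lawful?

Yes — lawful.

(a) no residence in 300 ft — fails.
(b) not (weather ok) — satisfied.
(1): F OR T → true.
(i) no prior violation — holds.
(ii) training certified — holds.
So (a) is satisfied (T AND T).
(i) supervisor present — met.
(ii) site inspected — not met.
(b) = T AND F = false.
(2) = T OR F = true.
(a) ≥60 days' notice — not satisfied.
(i) holds permit — met.
(ii) own property — met.
(b) = T AND T = true.
(3): F OR T → true.
Overall = T AND T AND T = true.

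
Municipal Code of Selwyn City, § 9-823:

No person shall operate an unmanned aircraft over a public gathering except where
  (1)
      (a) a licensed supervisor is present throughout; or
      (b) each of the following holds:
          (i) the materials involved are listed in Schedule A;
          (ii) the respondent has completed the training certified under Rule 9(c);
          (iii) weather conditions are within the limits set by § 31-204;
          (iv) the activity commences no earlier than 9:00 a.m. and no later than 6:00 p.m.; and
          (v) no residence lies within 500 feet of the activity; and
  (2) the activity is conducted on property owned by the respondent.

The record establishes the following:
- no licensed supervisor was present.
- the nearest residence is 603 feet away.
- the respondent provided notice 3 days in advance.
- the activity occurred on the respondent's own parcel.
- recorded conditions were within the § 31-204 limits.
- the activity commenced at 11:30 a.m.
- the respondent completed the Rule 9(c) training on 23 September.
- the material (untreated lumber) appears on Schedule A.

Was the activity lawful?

Yes — lawful.

(a) supervisor present — fails.
(i) Schedule A material — satisfied.
(ii) training certified — holds.
(iii) weather ok — satisfied.
(iv) start within hours — satisfied.
(v) no residence in 500 ft — satisfied.
So (b) is satisfied (T AND T AND T AND T AND T).
(1): F OR T → true.
(2) own property — met.
Overall: T AND T → true.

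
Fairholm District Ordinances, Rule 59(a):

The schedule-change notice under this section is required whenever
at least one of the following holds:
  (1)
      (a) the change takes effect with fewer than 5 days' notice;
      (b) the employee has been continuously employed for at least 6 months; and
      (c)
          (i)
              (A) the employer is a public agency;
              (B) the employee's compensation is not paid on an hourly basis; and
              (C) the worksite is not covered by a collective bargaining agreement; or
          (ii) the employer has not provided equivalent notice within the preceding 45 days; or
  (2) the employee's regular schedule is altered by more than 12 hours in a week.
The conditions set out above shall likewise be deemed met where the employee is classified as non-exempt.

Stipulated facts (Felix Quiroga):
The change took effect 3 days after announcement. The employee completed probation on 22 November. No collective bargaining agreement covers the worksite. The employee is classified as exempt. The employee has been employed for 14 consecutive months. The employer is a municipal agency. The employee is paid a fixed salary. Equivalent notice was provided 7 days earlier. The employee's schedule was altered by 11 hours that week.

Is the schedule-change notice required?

(a) < 5 days' notice — holds.
(b) tenure ≥ 6 mo. — satisfied.
(A) public agency — holds.
(B) not (hourly-paid) — met.
(C) no CBA — satisfied.
(i): T AND T AND T → true.
(ii) no recent notice — not met.
(c) = T OR F = true.
(1): T AND T AND T → true.
(2) schedule shift > 12h — not satisfied.
Overall: T OR F → true.
Exception (non-exempt) — not satisfied.
Result: main true OR exception false → true.

Yes — required.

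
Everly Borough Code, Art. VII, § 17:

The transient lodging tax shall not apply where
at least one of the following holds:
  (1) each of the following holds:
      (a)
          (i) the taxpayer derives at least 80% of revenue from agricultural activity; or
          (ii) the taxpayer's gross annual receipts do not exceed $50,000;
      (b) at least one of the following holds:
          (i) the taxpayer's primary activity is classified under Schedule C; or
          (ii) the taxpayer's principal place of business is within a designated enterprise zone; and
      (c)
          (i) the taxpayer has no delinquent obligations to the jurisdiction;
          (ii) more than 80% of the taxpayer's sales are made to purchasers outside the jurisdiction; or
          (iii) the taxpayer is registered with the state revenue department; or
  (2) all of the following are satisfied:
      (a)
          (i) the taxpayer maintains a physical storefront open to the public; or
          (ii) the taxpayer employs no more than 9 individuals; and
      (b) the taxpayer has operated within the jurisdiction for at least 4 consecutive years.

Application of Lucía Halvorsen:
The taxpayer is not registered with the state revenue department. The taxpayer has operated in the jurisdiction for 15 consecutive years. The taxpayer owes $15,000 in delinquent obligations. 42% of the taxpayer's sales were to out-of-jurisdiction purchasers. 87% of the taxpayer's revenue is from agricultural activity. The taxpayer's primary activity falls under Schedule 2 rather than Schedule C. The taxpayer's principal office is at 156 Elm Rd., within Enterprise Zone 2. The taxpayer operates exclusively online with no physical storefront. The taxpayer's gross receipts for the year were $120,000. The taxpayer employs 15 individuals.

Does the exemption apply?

(i) ≥80% agricultural — holds.
(ii) receipts ≤ $50,000 — not satisfied.
(a): T OR F → true.
(i) Schedule C activity — not satisfied.
(ii) in enterprise zone — met.
(b): F OR T → true.
(i) no delinquency — not met.
(ii) >80% out-of-jur. sales — not met.
(iii) state-registered — not met.
So (c) is not satisfied (F OR F OR F).
(1): T AND T AND F → false.
(i) has storefront — not satisfied.
(ii) ≤ 9 employees — fails.
(a): F OR F → false.
(b) ≥ 4 yrs in jurisdiction — satisfied.
(2) = F AND T = false.
Overall: F OR F → false.

No — not exempt.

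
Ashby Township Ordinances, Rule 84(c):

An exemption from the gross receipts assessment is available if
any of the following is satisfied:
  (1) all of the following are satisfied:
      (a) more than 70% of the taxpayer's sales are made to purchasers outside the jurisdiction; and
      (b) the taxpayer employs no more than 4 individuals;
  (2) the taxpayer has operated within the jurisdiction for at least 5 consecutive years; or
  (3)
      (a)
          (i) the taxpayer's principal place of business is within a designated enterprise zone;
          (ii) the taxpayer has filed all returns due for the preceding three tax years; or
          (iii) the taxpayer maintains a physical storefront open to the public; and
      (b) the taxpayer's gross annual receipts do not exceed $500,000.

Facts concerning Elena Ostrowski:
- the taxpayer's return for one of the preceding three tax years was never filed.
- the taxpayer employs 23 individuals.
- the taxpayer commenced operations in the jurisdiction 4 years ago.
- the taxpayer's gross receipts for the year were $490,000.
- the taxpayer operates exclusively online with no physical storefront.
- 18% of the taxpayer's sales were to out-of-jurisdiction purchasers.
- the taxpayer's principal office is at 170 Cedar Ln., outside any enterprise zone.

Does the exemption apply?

(a) >70% out-of-jur. sales — not satisfied.
(b) ≤ 4 employees — fails.
(1): F AND F → false.
(2) ≥ 5 yrs in jurisdiction — not met.
(i) in enterprise zone — not met.
(ii) returns current — not met.
(iii) has storefront — fails.
(a) = F OR F OR F = false.
(b) receipts ≤ $500,000 — met.
So (3) is not satisfied (F AND T).
Overall: F OR F OR F → false.

No — not exempt.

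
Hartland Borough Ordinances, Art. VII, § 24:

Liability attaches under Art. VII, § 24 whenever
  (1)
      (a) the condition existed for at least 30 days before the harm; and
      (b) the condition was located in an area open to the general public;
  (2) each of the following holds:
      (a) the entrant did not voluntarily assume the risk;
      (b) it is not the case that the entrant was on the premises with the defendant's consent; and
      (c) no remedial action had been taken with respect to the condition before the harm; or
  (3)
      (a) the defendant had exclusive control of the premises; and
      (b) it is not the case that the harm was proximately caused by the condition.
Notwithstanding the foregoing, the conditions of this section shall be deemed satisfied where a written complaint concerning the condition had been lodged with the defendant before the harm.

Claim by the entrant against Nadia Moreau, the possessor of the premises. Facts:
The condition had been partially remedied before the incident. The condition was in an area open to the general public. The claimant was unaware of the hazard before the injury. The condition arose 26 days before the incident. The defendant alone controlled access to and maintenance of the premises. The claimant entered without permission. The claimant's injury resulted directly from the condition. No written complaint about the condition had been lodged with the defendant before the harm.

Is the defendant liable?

(a) condition ≥30 days old — not met.
(b) public area — satisfied.
(1): F AND T → false.
(a) no assumed risk — holds.
(b) not (consent to enter) — holds.
(c) no remedial action — not satisfied.
(2): T AND T AND F → false.
(a) exclusive control — satisfied.
(b) not (proximate cause) — not met.
(3): T AND F → false.
So Overall is not satisfied (F OR F OR F).
Exception (complaint lodged) — not satisfied.
Result: main false OR exception false → false.

No — not liable.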